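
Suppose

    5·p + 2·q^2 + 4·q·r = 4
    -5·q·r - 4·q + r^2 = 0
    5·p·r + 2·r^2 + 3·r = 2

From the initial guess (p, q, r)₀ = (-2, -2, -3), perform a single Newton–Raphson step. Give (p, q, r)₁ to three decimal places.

(-0.735, -1.163, -2.052)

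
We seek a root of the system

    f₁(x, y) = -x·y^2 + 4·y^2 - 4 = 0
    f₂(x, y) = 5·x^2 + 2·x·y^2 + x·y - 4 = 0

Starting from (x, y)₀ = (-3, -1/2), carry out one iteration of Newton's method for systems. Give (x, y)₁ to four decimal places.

(-1.6702, -0.8689)

At (-3, -1/2): F = (-2.2500, 41.0000).
Jacobian J = [[-y^2, -2·x·y + 8·y], [10·x + 2·y^2 + y, 4·x·y + x]].
At the point, J = [[-0.2500, -7.0000], [-30.0000, 3.0000]] (det J = -210.7500).
Solving J·Δ = −F gives Δ = (1.3298, -0.3689).
Then the next iterate is (x, y)₁ = (-1.6702, -0.8689).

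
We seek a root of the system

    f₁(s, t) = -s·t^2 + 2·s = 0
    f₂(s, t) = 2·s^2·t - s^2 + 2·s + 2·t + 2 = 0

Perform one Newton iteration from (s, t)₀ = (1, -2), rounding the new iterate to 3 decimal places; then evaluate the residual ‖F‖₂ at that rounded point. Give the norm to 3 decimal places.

1.710

At (1, -2): F = (-2.000, -5.000).
Jacobian J = [[-t^2 + 2, -2·s·t], [4·s·t - 2·s + 2, 2·s^2 + 2]].
At the point, J = [[-2.000, 4.000], [-8.000, 4.000]] (det J = 24.000).
Solving J·Δ = −F gives Δ = (-0.500, 0.250).
Then the next iterate is (s, t)₁ = (0.500, -1.750).
Re-evaluating at (0.500, -1.750): F = (-0.53125, -1.625), so ‖F‖₂ = 1.710.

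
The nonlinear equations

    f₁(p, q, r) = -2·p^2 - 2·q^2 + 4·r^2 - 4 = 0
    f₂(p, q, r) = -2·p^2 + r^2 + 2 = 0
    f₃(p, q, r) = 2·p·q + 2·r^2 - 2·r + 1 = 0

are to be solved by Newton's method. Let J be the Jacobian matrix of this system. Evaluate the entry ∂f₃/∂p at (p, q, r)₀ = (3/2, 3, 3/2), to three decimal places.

∂f₃/∂p = 2·q.
At (3/2, 3, 3/2) this is 6.000.

6.000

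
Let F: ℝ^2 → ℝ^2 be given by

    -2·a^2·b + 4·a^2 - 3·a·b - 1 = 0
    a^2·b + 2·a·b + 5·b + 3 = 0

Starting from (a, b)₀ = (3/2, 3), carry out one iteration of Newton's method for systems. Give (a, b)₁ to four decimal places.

(7.3133, -8.8000)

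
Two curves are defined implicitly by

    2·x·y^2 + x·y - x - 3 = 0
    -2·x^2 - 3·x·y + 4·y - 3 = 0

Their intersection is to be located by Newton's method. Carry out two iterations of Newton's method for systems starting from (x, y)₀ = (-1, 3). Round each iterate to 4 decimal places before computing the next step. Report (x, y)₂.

At (-1, 3): F = (-23.0000, 16.0000).
Jacobian J = [[2·y^2 + y - 1, 4·x·y + x], [-4·x - 3·y, -3·x + 4]].
At the point, J = [[20.0000, -13.0000], [-5.0000, 7.0000]] (det J = 75.0000).
Solving J·Δ = −F gives Δ = (-0.6267, -2.7333).
Then the next iterate is (x, y)₁ = (-1.6267, 0.2667).
Round to (-1.6267, 0.2667) and repeat: F = (-2.038552, -5.923983), J = [[-0.591042, -3.362064], [5.7067, 8.8801]].
Δ = (2.7278, -1.0859), so (x, y)₂ = (1.1011, -0.8192).

(1.1011, -0.8192)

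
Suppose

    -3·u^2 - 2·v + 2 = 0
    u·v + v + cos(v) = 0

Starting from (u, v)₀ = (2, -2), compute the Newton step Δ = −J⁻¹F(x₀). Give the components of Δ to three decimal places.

At (2, -2): F = (-6.000, -6.41615).
Jacobian J = [[-6·u, -2], [v, u - sin(v) + 1]].
At the point, J = [[-12.000, -2.000], [-2.000, 3.90930]] (det J = -50.91157).
Solving J·Δ = −F gives Δ = (-0.713, 1.277).

(-0.713, 1.277)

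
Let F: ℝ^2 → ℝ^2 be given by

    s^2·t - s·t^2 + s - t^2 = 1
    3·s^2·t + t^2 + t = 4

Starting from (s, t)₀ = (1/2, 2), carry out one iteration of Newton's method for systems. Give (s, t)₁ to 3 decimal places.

(1.000, 0.870)

At (1/2, 2): F = (-6.000, 3.500).
Jacobian J = [[2·s·t - t^2 + 1, s^2 - 2·s·t - 2·t], [6·s·t, 3·s^2 + 2·t + 1]].
At the point, J = [[-1.000, -5.750], [6.000, 5.750]] (det J = 28.750).
Solving J·Δ = −F gives Δ = (0.500, -1.130).
Then the next iterate is (s, t)₁ = (1.000, 0.870).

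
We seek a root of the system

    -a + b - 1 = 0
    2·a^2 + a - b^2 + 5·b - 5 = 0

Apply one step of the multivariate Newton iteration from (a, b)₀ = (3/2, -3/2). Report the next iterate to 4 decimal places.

(-0.0500, 0.9500)

At (3/2, -3/2): F = (-4.0000, -8.7500).
Jacobian J = [[-1, 1], [4·a + 1, -2·b + 5]].
At the point, J = [[-1.0000, 1.0000], [7.0000, 8.0000]] (det J = -15.0000).
Solving J·Δ = −F gives Δ = (-1.5500, 2.4500).
Then the next iterate is (a, b)₁ = (-0.0500, 0.9500).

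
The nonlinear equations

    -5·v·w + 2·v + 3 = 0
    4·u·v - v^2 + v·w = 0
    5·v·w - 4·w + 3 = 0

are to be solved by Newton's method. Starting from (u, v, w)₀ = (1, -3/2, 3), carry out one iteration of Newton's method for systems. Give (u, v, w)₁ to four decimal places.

(0.3750, -0.8919, 1.0541)

At (1, -3/2, 3): F = (22.5000, -12.7500, -31.5000).
Jacobian J = [[0, -5·w + 2, -5·v], [4·v, 4·u - 2·v + w, v], [0, 5·w, 5·v - 4]].
At the point, J = [[0.0000, -13.0000, 7.5000], [-6.0000, 10.0000, -1.5000], [0.0000, 15.0000, -11.5000]] (det J = 222.0000).
Solving J·Δ = −F gives Δ = (-0.6250, 0.6081, -1.9459).
Then the next iterate is (u, v, w)₁ = (0.3750, -0.8919, 1.0541).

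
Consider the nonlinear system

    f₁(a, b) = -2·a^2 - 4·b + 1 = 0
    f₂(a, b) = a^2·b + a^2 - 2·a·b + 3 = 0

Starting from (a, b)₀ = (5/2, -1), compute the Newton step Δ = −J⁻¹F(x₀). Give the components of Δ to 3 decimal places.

(5.028, -14.444)

At (5/2, -1): F = (-7.500, 8.000).
Jacobian J = [[-4·a, -4], [2·a·b + 2·a - 2·b, a^2 - 2·a]].
At the point, J = [[-10.000, -4.000], [2.000, 1.250]] (det J = -4.500).
Solving J·Δ = −F gives Δ = (5.028, -14.444).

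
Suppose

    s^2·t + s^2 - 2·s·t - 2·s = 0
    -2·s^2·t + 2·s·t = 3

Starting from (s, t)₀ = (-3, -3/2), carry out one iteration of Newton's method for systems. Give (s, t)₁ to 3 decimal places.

At (-3, -3/2): F = (-7.500, 33.000).
Jacobian J = [[2·s·t + 2·s - 2·t - 2, s^2 - 2·s], [-4·s·t + 2·t, -2·s^2 + 2·s]].
At the point, J = [[4.000, 15.000], [-21.000, -24.000]] (det J = 219.000).
Solving J·Δ = −F gives Δ = (1.438, 0.116).
Then the next iterate is (s, t)₁ = (-1.562, -1.384).

(-1.562, -1.384)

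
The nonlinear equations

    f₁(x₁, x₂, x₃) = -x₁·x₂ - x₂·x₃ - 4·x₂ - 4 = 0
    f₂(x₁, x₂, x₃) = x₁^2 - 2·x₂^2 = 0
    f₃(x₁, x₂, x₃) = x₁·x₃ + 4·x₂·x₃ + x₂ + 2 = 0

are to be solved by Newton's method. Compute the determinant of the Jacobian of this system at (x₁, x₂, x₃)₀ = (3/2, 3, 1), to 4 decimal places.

J = [[-x₂, -x₁ - x₃ - 4, -x₂], [2·x₁, -4·x₂, 0], [x₃, 4·x₃ + 1, x₁ + 4·x₂]].
At the point, J = [[-3.0000, -6.5000, -3.0000], [3.0000, -12.0000, 0.0000], [1.0000, 5.0000, 13.5000]].
det J = 668.2500.

668.2500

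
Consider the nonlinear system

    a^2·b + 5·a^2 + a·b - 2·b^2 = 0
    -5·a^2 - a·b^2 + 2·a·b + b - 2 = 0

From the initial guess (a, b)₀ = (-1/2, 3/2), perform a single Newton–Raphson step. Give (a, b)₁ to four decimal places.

(0.1582, 0.3934)

At (-1/2, 3/2): F = (-3.6250, -2.1250).
Jacobian J = [[2·a·b + 10·a + b, a^2 + a - 4·b], [-10·a - b^2 + 2·b, -2·a·b + 2·a + 1]].
At the point, J = [[-5.0000, -6.2500], [5.7500, 1.5000]] (det J = 28.4375).
Solving J·Δ = −F gives Δ = (0.6582, -1.1066).
Then the next iterate is (a, b)₁ = (0.1582, 0.3934).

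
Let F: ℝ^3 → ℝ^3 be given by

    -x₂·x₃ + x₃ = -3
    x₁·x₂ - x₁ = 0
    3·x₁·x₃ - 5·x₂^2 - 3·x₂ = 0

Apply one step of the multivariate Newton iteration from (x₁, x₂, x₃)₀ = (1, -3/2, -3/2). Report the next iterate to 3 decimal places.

At (1, -3/2, -3/2): F = (-0.750, -2.500, -11.250).
Jacobian J = [[0, -x₃, -x₂ + 1], [x₂ - 1, x₁, 0], [3·x₃, -10·x₂ - 3, 3·x₁]].
At the point, J = [[0.000, 1.500, 2.500], [-2.500, 1.000, 0.000], [-4.500, 12.000, 3.000]] (det J = -52.500).
Solving J·Δ = −F gives Δ = (-0.721, 0.696, -0.118).
Then the next iterate is (x₁, x₂, x₃)₁ = (0.279, -0.804, -1.618).

(0.279, -0.804, -1.618)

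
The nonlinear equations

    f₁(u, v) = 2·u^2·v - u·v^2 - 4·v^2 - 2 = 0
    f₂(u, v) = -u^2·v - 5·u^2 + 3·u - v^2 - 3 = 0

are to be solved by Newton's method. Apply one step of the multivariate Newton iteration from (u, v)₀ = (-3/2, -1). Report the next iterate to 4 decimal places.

(-0.3278, -0.6696)

At (-3/2, -1): F = (-9.0000, -17.5000).
Jacobian J = [[4·u·v - v^2, 2·u^2 - 2·u·v - 8·v], [-2·u·v - 10·u + 3, -u^2 - 2·v]].
At the point, J = [[5.0000, 9.5000], [15.0000, -0.2500]] (det J = -143.7500).
Solving J·Δ = −F gives Δ = (1.1722, 0.3304).
Then the next iterate is (u, v)₁ = (-0.3278, -0.6696).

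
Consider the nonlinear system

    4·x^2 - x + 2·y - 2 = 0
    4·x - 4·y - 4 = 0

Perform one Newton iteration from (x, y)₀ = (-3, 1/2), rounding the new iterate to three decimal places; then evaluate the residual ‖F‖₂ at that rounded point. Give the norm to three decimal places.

6.357

At (-3, 1/2): F = (38.000, -18.000).
Jacobian J = [[8·x - 1, 2], [4, -4]].
At the point, J = [[-25.000, 2.000], [4.000, -4.000]] (det J = 92.000).
Solving J·Δ = −F gives Δ = (1.261, -3.239).
Then the next iterate is (x, y)₁ = (-1.739, -2.739).
Re-evaluating at (-1.739, -2.739): F = (6.35748, 0.000), so ‖F‖₂ = 6.357.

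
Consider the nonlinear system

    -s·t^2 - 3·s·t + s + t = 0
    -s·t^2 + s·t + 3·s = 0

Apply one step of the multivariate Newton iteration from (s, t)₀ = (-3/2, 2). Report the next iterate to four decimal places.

At (-3/2, 2): F = (15.5000, -1.5000).
Jacobian J = [[-t^2 - 3·t + 1, -2·s·t - 3·s + 1], [-t^2 + t + 3, -2·s·t + s]].
At the point, J = [[-9.0000, 11.5000], [1.0000, 4.5000]] (det J = -52.0000).
Solving J·Δ = −F gives Δ = (1.6731, -0.0385).
Then the next iterate is (s, t)₁ = (0.1731, 1.9615).

(0.1731, 1.9615)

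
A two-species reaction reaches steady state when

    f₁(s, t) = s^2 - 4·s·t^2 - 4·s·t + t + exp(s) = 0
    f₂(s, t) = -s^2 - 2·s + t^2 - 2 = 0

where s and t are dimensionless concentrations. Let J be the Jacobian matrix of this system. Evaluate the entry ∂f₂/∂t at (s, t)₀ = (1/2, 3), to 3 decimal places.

∂f₂/∂t = 2·t.
At (1/2, 3) this is 6.000.

6.000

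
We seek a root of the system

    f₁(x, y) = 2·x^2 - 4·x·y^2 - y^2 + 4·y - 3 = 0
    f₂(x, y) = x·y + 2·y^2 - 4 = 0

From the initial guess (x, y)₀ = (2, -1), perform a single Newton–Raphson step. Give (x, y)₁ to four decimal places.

At (2, -1): F = (-8.0000, -4.0000).
Jacobian J = [[4·x - 4·y^2, -8·x·y - 2·y + 4], [y, x + 4·y]].
At the point, J = [[4.0000, 22.0000], [-1.0000, -2.0000]] (det J = 14.0000).
Solving J·Δ = −F gives Δ = (-7.4286, 1.7143).
Then the next iterate is (x, y)₁ = (-5.4286, 0.7143).

(-5.4286, 0.7143)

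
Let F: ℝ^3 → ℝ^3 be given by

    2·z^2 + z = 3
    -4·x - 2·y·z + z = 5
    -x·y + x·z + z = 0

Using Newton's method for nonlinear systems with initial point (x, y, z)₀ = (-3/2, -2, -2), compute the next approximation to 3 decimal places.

(-1.738, -0.524, -1.571)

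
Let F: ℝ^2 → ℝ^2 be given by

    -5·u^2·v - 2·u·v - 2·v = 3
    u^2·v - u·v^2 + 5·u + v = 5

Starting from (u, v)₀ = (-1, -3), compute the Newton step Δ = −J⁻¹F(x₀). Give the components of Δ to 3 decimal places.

At (-1, -3): F = (12.000, -7.000).
Jacobian J = [[-10·u·v - 2·v, -5·u^2 - 2·u - 2], [2·u·v - v^2 + 5, u^2 - 2·u·v + 1]].
At the point, J = [[-24.000, -5.000], [2.000, -4.000]] (det J = 106.000).
Solving J·Δ = −F gives Δ = (0.783, -1.358).

(0.783, -1.358)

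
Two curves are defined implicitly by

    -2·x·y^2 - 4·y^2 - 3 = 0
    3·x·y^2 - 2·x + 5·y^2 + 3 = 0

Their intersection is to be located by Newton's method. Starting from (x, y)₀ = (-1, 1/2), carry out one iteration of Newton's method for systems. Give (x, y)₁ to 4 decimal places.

(0.1429, -1.5357)

At (-1, 1/2): F = (-3.5000, 5.5000).
Jacobian J = [[-2·y^2, -4·x·y - 8·y], [3·y^2 - 2, 6·x·y + 10·y]].
At the point, J = [[-0.5000, -2.0000], [-1.2500, 2.0000]] (det J = -3.5000).
Solving J·Δ = −F gives Δ = (1.1429, -2.0357).
Then the next iterate is (x, y)₁ = (0.1429, -1.5357).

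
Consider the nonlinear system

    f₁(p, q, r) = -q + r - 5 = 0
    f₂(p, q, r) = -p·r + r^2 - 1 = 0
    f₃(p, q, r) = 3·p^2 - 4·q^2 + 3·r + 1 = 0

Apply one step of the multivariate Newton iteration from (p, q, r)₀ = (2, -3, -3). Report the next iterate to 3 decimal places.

At (2, -3, -3): F = (-5.000, 14.000, -32.000).
Jacobian J = [[0, -1, 1], [-r, 0, -p + 2·r], [6·p, -8·q, 3]].
At the point, J = [[0.000, -1.000, 1.000], [3.000, 0.000, -8.000], [12.000, 24.000, 3.000]] (det J = 177.000).
Solving J·Δ = −F gives Δ = (4.734, -1.475, 3.525).
Then the next iterate is (p, q, r)₁ = (6.734, -4.475, 0.525).

(6.734, -4.475, 0.525)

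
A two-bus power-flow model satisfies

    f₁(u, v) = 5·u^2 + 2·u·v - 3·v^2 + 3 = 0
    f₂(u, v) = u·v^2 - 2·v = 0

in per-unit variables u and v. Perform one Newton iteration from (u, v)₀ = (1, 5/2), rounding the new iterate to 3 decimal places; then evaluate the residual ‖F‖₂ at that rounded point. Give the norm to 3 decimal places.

0.596

At (1, 5/2): F = (-5.750, 1.250).
Jacobian J = [[10·u + 2·v, 2·u - 6·v], [v^2, 2·u·v - 2]].
At the point, J = [[15.000, -13.000], [6.250, 3.000]] (det J = 126.250).
Solving J·Δ = −F gives Δ = (0.008, -0.433).
Then the next iterate is (u, v)₁ = (1.008, 2.067).
Re-evaluating at (1.008, 2.067): F = (-0.57008, 0.17267), so ‖F‖₂ = 0.596.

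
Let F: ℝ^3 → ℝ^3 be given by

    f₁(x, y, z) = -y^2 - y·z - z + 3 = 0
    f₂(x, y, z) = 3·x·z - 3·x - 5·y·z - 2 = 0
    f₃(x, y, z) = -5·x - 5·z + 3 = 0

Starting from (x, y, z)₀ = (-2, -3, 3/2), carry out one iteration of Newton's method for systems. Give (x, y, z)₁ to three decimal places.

(0.406, -1.753, 0.194)

At (-2, -3, 3/2): F = (-3.000, 17.500, 5.500).
Jacobian J = [[0, -2·y - z, -y - 1], [3·z - 3, -5·z, 3·x - 5·y], [-5, 0, -5]].
At the point, J = [[0.000, 4.500, 2.000], [1.500, -7.500, 9.000], [-5.000, 0.000, -5.000]] (det J = -243.750).
Solving J·Δ = −F gives Δ = (2.406, 1.247, -1.306).
Then the next iterate is (x, y, z)₁ = (0.406, -1.753, 0.194).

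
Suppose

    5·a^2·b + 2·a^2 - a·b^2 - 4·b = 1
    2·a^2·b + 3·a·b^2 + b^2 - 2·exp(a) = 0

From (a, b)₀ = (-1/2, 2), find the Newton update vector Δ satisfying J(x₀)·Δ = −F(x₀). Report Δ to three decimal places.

(-0.149, -2.150)

At (-1/2, 2): F = (-4.000, -2.21306).
Jacobian J = [[10·a·b + 4·a - b^2, 5·a^2 - 2·a·b - 4], [4·a·b + 3·b^2 - 2·exp(a), 2·a^2 + 6·a·b + 2·b]].
At the point, J = [[-16.000, -0.750], [6.78694, -1.500]] (det J = 29.09020).
Solving J·Δ = −F gives Δ = (-0.149, -2.150).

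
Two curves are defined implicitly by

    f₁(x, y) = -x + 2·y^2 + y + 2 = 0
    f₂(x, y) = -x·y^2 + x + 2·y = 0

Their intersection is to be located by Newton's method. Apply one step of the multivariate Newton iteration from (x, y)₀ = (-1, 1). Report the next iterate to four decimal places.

At (-1, 1): F = (6.0000, 2.0000).
Jacobian J = [[-1, 4·y + 1], [-y^2 + 1, -2·x·y + 2]].
At the point, J = [[-1.0000, 5.0000], [0.0000, 4.0000]] (det J = -4.0000).
Solving J·Δ = −F gives Δ = (3.5000, -0.5000).
Then the next iterate is (x, y)₁ = (2.5000, 0.5000).

(2.5000, 0.5000)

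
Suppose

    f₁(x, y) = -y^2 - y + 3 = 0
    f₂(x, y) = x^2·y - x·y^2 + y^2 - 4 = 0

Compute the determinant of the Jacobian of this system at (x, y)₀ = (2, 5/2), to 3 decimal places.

22.500

J = [[0, -2·y - 1], [2·x·y - y^2, x^2 - 2·x·y + 2·y]].
At the point, J = [[0.000, -6.000], [3.750, -1.000]].
det J = 22.500.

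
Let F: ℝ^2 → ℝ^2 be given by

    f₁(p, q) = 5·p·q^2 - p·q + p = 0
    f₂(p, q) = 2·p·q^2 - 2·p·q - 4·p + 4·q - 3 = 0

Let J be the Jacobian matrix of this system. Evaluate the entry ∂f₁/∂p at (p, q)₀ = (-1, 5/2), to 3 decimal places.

∂f₁/∂p = 5·q^2 - q + 1.
At (-1, 5/2) this is 29.750.

29.750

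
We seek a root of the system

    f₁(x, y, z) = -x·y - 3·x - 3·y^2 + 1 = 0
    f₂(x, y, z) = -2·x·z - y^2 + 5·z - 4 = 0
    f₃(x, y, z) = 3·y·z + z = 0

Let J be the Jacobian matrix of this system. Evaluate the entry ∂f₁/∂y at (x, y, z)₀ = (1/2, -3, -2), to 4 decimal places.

∂f₁/∂y = -x - 6·y.
At (1/2, -3, -2) this is 17.5000.

17.5000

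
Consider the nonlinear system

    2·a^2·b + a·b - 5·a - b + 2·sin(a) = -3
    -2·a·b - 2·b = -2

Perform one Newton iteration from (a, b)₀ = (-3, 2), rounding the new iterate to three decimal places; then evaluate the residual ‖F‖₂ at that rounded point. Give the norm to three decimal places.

14.676

At (-3, 2): F = (45.71776, 10.000).
Jacobian J = [[4·a·b + b + 2·cos(a) - 5, 2·a^2 + a - 1], [-2·b, -2·a - 2]].
At the point, J = [[-28.97998, 14.000], [-4.000, 4.000]] (det J = -59.91994).
Solving J·Δ = −F gives Δ = (0.715, -1.785).
Then the next iterate is (a, b)₁ = (-2.285, 0.215).
Re-evaluating at (-2.285, 0.215): F = (14.45262, 2.55255), so ‖F‖₂ = 14.676.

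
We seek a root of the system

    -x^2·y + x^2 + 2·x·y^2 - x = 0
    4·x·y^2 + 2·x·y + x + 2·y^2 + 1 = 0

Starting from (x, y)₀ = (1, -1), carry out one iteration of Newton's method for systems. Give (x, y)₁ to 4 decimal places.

(1.0000, -0.4000)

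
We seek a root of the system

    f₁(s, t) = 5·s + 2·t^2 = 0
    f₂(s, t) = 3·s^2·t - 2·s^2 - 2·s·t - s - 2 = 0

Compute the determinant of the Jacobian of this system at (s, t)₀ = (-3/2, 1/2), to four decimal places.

49.7500

J = [[5, 4·t], [6·s·t - 4·s - 2·t - 1, 3·s^2 - 2·s]].
At the point, J = [[5.0000, 2.0000], [-0.5000, 9.7500]].
det J = 49.7500.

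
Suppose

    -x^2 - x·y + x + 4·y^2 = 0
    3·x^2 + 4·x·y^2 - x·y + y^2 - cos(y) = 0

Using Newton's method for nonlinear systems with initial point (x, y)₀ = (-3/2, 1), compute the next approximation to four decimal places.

At (-3/2, 1): F = (1.7500, 2.709698).
Jacobian J = [[-2·x - y + 1, -x + 8·y], [6·x + 4·y^2 - y, 8·x·y - x + 2·y + sin(y)]].
At the point, J = [[3.0000, 9.5000], [-6.0000, -7.658529]] (det J = 34.024413).
Solving J·Δ = −F gives Δ = (1.1505, -0.5475).
Then the next iterate is (x, y)₁ = (-0.3495, 0.4525).

(-0.3495, 0.4525)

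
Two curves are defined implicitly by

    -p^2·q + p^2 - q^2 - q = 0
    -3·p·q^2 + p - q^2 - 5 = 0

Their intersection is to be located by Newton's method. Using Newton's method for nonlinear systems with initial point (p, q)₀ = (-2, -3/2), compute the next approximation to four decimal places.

At (-2, -3/2): F = (9.2500, 4.2500).
Jacobian J = [[-2·p·q + 2·p, -p^2 - 2·q - 1], [-3·q^2 + 1, -6·p·q - 2·q]].
At the point, J = [[-10.0000, -2.0000], [-5.7500, -15.0000]] (det J = 138.5000).
Solving J·Δ = −F gives Δ = (0.9404, -0.0772).
Then the next iterate is (p, q)₁ = (-1.0596, -1.5772).

(-1.0596, -1.5772)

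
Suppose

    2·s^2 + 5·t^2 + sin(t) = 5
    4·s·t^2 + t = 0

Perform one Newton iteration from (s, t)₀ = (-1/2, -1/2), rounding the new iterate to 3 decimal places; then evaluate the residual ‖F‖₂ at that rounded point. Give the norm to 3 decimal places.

At (-1/2, -1/2): F = (-3.72943, -1.000).
Jacobian J = [[4·s, 10·t + cos(t)], [4·t^2, 8·s·t + 1]].
At the point, J = [[-2.000, -4.12242], [1.000, 3.000]] (det J = -1.87758).
Solving J·Δ = −F gives Δ = (-8.154, 3.051).
Then the next iterate is (s, t)₁ = (-8.654, 2.551).
Re-evaluating at (-8.654, 2.551): F = (177.87829, -222.71612), so ‖F‖₂ = 285.032.

285.032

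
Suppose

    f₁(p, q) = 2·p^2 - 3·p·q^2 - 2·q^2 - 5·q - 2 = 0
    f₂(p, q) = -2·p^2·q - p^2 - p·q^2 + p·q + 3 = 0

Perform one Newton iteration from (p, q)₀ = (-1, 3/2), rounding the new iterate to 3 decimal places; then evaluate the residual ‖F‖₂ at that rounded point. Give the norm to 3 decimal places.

10.890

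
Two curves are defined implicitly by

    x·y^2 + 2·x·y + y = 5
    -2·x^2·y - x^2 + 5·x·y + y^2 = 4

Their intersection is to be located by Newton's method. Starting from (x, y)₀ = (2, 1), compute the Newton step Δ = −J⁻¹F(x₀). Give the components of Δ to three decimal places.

At (2, 1): F = (2.000, -5.000).
Jacobian J = [[y^2 + 2·y, 2·x·y + 2·x + 1], [-4·x·y - 2·x + 5·y, -2·x^2 + 5·x + 2·y]].
At the point, J = [[3.000, 9.000], [-7.000, 4.000]] (det J = 75.000).
Solving J·Δ = −F gives Δ = (-0.707, 0.013).

(-0.707, 0.013)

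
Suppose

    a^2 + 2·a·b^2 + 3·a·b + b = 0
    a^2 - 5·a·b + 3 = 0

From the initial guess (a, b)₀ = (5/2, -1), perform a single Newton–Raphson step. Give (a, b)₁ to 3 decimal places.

(2.450, 0.700)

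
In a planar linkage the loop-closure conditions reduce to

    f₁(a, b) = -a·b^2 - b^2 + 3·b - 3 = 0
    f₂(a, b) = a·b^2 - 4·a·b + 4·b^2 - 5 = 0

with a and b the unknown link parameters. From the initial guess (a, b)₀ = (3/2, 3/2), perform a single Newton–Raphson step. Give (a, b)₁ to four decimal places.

(0.2500, 1.2083)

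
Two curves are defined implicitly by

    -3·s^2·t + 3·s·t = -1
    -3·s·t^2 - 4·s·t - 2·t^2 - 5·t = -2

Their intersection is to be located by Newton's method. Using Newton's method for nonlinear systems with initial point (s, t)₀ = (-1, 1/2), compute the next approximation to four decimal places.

At (-1, 1/2): F = (-2.0000, 1.7500).
Jacobian J = [[-6·s·t + 3·t, -3·s^2 + 3·s], [-3·t^2 - 4·t, -6·s·t - 4·s - 4·t - 5]].
At the point, J = [[4.5000, -6.0000], [-2.7500, 0.0000]] (det J = -16.5000).
Solving J·Δ = −F gives Δ = (0.6364, 0.1439).
Then the next iterate is (s, t)₁ = (-0.3636, 0.6439).

(-0.3636, 0.6439)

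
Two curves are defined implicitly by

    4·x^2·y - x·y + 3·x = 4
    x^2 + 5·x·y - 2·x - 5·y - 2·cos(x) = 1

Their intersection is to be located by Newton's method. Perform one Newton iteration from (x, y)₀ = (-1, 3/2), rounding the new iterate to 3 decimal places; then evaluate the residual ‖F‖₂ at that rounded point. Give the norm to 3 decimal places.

At (-1, 3/2): F = (0.500, -14.08060).
Jacobian J = [[8·x·y - y + 3, 4·x^2 - x], [2·x + 5·y + 2·sin(x) - 2, 5·x - 5]].
At the point, J = [[-10.500, 5.000], [1.81706, -10.000]] (det J = 95.91471).
Solving J·Δ = −F gives Δ = (-0.682, -1.532).
Then the next iterate is (x, y)₁ = (-1.682, -0.032).
Re-evaluating at (-1.682, -0.032): F = (-9.46195, 5.84419), so ‖F‖₂ = 11.121.

11.121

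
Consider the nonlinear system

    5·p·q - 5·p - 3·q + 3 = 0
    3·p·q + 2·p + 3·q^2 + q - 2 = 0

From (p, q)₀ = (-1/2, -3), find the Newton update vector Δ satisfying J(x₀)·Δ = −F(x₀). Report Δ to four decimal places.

At (-1/2, -3): F = (22.0000, 25.5000).
Jacobian J = [[5·q - 5, 5·p - 3], [3·q + 2, 3·p + 6·q + 1]].
At the point, J = [[-20.0000, -5.5000], [-7.0000, -18.5000]] (det J = 331.5000).
Solving J·Δ = −F gives Δ = (0.8047, 1.0739).

(0.8047, 1.0739)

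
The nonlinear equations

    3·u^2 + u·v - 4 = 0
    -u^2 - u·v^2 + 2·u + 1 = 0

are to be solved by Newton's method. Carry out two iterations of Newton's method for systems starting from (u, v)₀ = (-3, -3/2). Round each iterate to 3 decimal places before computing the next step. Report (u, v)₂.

(-1.066, -1.380)

At (-3, -3/2): F = (27.500, -7.250).
Jacobian J = [[6·u + v, u], [-2·u - v^2 + 2, -2·u·v]].
At the point, J = [[-19.500, -3.000], [5.750, -9.000]] (det J = 192.750).
Solving J·Δ = −F gives Δ = (1.397, 0.087).
Then the next iterate is (u, v)₁ = (-1.603, -1.413).
Round to (-1.603, -1.413) and repeat: F = (5.97387, -1.57511), J = [[-11.031, -1.603], [3.20943, -4.53008]].
Δ = (0.537, 0.033), so (u, v)₂ = (-1.066, -1.380).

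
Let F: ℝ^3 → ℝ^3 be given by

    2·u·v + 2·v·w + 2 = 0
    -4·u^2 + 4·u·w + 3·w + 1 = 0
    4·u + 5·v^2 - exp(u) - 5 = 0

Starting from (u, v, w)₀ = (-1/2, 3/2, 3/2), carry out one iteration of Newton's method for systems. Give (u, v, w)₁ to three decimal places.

At (-1/2, 3/2, 3/2): F = (5.000, 1.500, 3.64347).
Jacobian J = [[2·v, 2·u + 2·w, 2·v], [-8·u + 4·w, 0, 4·u + 3], [-exp(u) + 4, 10·v, 0]].
At the point, J = [[3.000, 2.000, 3.000], [10.000, 0.000, 1.000], [3.39347, 15.000, 0.000]] (det J = 411.78694).
Solving J·Δ = −F gives Δ = (0.001, -0.243, -1.505).
Then the next iterate is (u, v, w)₁ = (-0.499, 1.257, -0.005).

(-0.499, 1.257, -0.005)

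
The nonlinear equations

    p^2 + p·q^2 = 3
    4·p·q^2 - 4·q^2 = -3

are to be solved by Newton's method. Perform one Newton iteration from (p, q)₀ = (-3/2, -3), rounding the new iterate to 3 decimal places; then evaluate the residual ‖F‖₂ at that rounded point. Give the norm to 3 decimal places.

At (-3/2, -3): F = (-14.250, -87.000).
Jacobian J = [[2·p + q^2, 2·p·q], [4·q^2, 8·p·q - 8·q]].
At the point, J = [[6.000, 9.000], [36.000, 60.000]] (det J = 36.000).
Solving J·Δ = −F gives Δ = (2.000, 0.250).
Then the next iterate is (p, q)₁ = (0.500, -2.750).
Re-evaluating at (0.500, -2.750): F = (1.03125, -12.125), so ‖F‖₂ = 12.169.

12.169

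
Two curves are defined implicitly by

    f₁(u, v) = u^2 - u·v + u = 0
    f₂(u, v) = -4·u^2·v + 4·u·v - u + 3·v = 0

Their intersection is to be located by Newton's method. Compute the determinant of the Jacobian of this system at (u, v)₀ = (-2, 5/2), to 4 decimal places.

17.5000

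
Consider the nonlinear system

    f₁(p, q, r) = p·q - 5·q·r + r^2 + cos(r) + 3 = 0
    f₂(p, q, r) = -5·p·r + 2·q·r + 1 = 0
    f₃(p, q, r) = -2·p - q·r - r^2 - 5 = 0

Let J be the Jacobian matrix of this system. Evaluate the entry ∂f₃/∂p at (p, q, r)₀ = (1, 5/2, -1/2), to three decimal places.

-2.000

∂f₃/∂p = -2.
At (1, 5/2, -1/2) this is -2.000.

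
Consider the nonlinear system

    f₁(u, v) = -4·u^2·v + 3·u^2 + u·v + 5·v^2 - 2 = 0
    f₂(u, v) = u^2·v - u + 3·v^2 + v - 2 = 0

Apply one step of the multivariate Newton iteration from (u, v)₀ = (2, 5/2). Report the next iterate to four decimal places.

At (2, 5/2): F = (6.2500, 27.2500).
Jacobian J = [[-8·u·v + 6·u + v, -4·u^2 + u + 10·v], [2·u·v - 1, u^2 + 6·v + 1]].
At the point, J = [[-25.5000, 11.0000], [9.0000, 20.0000]] (det J = -609.0000).
Solving J·Δ = −F gives Δ = (-0.2869, -1.2334).
Then the next iterate is (u, v)₁ = (1.7131, 1.2666).

(1.7131, 1.2666)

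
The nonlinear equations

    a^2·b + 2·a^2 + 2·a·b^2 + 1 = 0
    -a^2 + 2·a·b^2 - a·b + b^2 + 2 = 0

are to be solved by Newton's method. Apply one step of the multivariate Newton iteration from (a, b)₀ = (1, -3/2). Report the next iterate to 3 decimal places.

(0.607, -0.732)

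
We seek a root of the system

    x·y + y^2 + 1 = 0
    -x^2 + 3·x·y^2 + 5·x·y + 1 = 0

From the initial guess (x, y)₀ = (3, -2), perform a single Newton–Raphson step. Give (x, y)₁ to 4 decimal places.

(2.5000, -2.0000)

At (3, -2): F = (-1.0000, -2.0000).
Jacobian J = [[y, x + 2·y], [-2·x + 3·y^2 + 5·y, 6·x·y + 5·x]].
At the point, J = [[-2.0000, -1.0000], [-4.0000, -21.0000]] (det J = 38.0000).
Solving J·Δ = −F gives Δ = (-0.5000, 0.0000).
Then the next iterate is (x, y)₁ = (2.5000, -2.0000).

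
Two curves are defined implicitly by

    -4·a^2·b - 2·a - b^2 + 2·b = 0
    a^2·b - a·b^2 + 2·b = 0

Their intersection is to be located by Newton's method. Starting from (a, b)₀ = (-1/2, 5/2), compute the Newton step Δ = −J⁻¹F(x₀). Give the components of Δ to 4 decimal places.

At (-1/2, 5/2): F = (-2.7500, 8.7500).
Jacobian J = [[-8·a·b - 2, -4·a^2 - 2·b + 2], [2·a·b - b^2, a^2 - 2·a·b + 2]].
At the point, J = [[8.0000, -4.0000], [-8.7500, 4.7500]] (det J = 3.0000).
Solving J·Δ = −F gives Δ = (-7.3125, -15.3125).

(-7.3125, -15.3125)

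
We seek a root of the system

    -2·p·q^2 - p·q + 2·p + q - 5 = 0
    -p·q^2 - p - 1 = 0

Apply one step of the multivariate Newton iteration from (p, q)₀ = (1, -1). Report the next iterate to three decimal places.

(0.800, 0.300)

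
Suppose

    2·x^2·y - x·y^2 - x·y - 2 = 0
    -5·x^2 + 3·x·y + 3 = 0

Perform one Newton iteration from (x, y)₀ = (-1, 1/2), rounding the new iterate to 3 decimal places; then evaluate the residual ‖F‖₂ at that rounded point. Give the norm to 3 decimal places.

0.590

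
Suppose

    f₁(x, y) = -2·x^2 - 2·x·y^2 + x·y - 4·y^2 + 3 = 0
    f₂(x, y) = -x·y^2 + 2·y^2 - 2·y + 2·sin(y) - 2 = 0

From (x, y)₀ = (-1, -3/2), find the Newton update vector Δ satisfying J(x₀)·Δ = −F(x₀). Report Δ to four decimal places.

At (-1, -3/2): F = (-2.0000, 5.755010).
Jacobian J = [[-4·x - 2·y^2 + y, -4·x·y + x - 8·y], [-y^2, -2·x·y + 4·y + 2·cos(y) - 2]].
At the point, J = [[-2.0000, 5.0000], [-2.2500, -10.858526]] (det J = 32.967051).
Solving J·Δ = −F gives Δ = (0.2141, 0.4856).

(0.2141, 0.4856)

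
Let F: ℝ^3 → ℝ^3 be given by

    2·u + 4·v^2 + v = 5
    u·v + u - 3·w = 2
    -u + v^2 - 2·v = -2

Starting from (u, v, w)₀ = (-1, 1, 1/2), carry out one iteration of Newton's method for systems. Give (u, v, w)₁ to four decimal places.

At (-1, 1, 1/2): F = (-2.0000, -5.5000, 2.0000).
Jacobian J = [[2, 8·v + 1, 0], [v + 1, u, -3], [-1, 2·v - 2, 0]].
At the point, J = [[2.0000, 9.0000, 0.0000], [2.0000, -1.0000, -3.0000], [-1.0000, 0.0000, 0.0000]] (det J = 27.0000).
Solving J·Δ = −F gives Δ = (2.0000, -0.2222, -0.4259).
Then the next iterate is (u, v, w)₁ = (1.0000, 0.7778, 0.0741).

(1.0000, 0.7778, 0.0741)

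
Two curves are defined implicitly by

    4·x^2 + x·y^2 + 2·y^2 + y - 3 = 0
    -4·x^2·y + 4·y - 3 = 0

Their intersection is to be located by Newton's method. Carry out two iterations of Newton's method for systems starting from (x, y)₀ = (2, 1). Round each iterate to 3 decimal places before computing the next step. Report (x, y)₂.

(0.542, 0.922)

At (2, 1): F = (18.000, -15.000).
Jacobian J = [[8·x + y^2, 2·x·y + 4·y + 1], [-8·x·y, -4·x^2 + 4]].
At the point, J = [[17.000, 9.000], [-16.000, -12.000]] (det J = -60.000).
Solving J·Δ = −F gives Δ = (-1.350, 0.550).
Then the next iterate is (x, y)₁ = (0.650, 1.550).
Round to (0.650, 1.550) and repeat: F = (6.60663, 0.58050), J = [[7.60250, 9.215], [-8.060, 2.310]].
Δ = (-0.108, -0.628), so (x, y)₂ = (0.542, 0.922).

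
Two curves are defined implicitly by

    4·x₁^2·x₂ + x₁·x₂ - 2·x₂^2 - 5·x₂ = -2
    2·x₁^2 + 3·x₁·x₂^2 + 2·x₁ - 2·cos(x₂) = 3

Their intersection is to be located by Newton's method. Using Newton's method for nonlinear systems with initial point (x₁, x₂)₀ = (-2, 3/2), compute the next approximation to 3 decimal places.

At (-2, 3/2): F = (11.000, -12.64147).
Jacobian J = [[8·x₁·x₂ + x₂, 4·x₁^2 + x₁ - 4·x₂ - 5], [4·x₁ + 3·x₂^2 + 2, 6·x₁·x₂ + 2·sin(x₂)]].
At the point, J = [[-22.500, 3.000], [0.750, -16.00501]] (det J = 357.86273).
Solving J·Δ = −F gives Δ = (0.386, -0.772).
Then the next iterate is (x₁, x₂)₁ = (-1.614, 0.728).

(-1.614, 0.728)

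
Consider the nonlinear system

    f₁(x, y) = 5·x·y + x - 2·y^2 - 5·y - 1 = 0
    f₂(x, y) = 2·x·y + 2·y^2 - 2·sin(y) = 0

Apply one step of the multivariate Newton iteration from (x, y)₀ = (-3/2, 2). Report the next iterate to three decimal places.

(-0.109, 1.015)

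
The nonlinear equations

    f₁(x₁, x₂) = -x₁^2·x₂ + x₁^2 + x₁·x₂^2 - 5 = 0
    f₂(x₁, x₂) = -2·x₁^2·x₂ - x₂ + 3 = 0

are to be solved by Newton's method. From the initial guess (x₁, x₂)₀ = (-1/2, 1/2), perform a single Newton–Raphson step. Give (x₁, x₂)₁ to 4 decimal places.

At (-1/2, 1/2): F = (-5.0000, 2.2500).
Jacobian J = [[-2·x₁·x₂ + 2·x₁ + x₂^2, -x₁^2 + 2·x₁·x₂], [-4·x₁·x₂, -2·x₁^2 - 1]].
At the point, J = [[-0.2500, -0.7500], [1.0000, -1.5000]] (det J = 1.1250).
Solving J·Δ = −F gives Δ = (-8.1667, -3.9444).
Then the next iterate is (x₁, x₂)₁ = (-8.6667, -3.4444).

(-8.6667, -3.4444)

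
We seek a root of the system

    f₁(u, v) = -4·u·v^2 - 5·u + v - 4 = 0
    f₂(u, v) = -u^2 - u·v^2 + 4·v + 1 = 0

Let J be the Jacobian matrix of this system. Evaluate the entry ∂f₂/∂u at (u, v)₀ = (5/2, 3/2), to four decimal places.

-7.2500

∂f₂/∂u = -2·u - v^2.
At (5/2, 3/2) this is -7.2500.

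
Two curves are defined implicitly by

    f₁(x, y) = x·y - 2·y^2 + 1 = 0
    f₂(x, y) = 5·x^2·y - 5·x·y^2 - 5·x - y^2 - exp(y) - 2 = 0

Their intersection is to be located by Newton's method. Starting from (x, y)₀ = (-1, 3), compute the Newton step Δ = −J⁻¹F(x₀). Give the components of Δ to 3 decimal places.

(0.259, -1.479)

At (-1, 3): F = (-20.000, 33.91446).
Jacobian J = [[y, x - 4·y], [10·x·y - 5·y^2 - 5, 5·x^2 - 10·x·y - 2·y - exp(y)]].
At the point, J = [[3.000, -13.000], [-80.000, 8.91446]] (det J = -1013.25661).
Solving J·Δ = −F gives Δ = (0.259, -1.479).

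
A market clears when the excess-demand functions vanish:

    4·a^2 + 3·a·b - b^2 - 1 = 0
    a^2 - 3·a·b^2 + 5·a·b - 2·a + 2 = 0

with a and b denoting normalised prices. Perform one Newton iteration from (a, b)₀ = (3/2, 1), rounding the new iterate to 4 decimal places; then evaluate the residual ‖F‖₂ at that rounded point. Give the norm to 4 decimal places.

0.2577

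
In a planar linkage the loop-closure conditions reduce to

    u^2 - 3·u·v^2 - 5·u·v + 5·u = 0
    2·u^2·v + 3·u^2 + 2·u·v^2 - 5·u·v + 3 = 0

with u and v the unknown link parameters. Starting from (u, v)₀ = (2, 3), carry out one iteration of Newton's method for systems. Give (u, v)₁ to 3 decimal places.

At (2, 3): F = (-70.000, 45.000).
Jacobian J = [[2·u - 3·v^2 - 5·v + 5, -6·u·v - 5·u], [4·u·v + 6·u + 2·v^2 - 5·v, 2·u^2 + 4·u·v - 5·u]].
At the point, J = [[-33.000, -46.000], [39.000, 22.000]] (det J = 1068.000).
Solving J·Δ = −F gives Δ = (-0.496, -1.166).
Then the next iterate is (u, v)₁ = (1.504, 1.834).

(1.504, 1.834)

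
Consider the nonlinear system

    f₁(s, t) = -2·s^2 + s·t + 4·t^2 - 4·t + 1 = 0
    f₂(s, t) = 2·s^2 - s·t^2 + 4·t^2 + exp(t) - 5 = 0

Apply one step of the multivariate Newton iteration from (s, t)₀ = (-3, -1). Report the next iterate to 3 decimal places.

At (-3, -1): F = (-6.000, 20.36788).
Jacobian J = [[-4·s + t, s + 8·t - 4], [4·s - t^2, -2·s·t + 8·t + exp(t)]].
At the point, J = [[11.000, -15.000], [-13.000, -13.63212]] (det J = -344.95333).
Solving J·Δ = −F gives Δ = (1.123, 0.423).
Then the next iterate is (s, t)₁ = (-1.877, -0.577).

(-1.877, -0.577)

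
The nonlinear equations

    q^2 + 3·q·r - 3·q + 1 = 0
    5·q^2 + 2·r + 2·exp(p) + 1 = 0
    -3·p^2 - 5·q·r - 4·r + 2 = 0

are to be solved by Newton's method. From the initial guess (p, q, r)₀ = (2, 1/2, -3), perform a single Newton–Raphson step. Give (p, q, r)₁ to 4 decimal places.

(0.5849, 0.6805, 1.4906)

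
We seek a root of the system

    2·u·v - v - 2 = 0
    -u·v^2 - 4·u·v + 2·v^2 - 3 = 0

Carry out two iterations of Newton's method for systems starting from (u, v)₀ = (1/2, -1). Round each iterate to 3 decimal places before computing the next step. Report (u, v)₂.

At (1/2, -1): F = (-2.000, 0.500).
Jacobian J = [[2·v, 2·u - 1], [-v^2 - 4·v, -2·u·v - 4·u + 4·v]].
At the point, J = [[-2.000, 0.000], [3.000, -5.000]] (det J = 10.000).
Solving J·Δ = −F gives Δ = (-1.000, -0.500).
Then the next iterate is (u, v)₁ = (-0.500, -1.500).
Round to (-0.500, -1.500) and repeat: F = (1.000, -0.375), J = [[-3.000, -2.000], [3.750, -5.500]].
Δ = (0.260, 0.109), so (u, v)₂ = (-0.240, -1.391).

(-0.240, -1.391)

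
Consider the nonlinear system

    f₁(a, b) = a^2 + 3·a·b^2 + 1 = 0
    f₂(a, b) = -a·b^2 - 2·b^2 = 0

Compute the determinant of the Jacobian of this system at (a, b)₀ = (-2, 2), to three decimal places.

-96.000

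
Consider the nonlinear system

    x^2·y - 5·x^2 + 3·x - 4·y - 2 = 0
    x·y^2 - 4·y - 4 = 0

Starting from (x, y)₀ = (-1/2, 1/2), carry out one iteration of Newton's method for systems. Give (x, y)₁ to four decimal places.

(-0.2914, -0.8495)

At (-1/2, 1/2): F = (-6.6250, -6.1250).
Jacobian J = [[2·x·y - 10·x + 3, x^2 - 4], [y^2, 2·x·y - 4]].
At the point, J = [[7.5000, -3.7500], [0.2500, -4.5000]] (det J = -32.8125).
Solving J·Δ = −F gives Δ = (0.2086, -1.3495).
Then the next iterate is (x, y)₁ = (-0.2914, -0.8495).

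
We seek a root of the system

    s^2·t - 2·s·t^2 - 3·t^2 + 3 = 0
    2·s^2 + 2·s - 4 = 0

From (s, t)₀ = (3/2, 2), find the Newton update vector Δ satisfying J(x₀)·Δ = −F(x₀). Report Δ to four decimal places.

(-0.4375, -0.7184)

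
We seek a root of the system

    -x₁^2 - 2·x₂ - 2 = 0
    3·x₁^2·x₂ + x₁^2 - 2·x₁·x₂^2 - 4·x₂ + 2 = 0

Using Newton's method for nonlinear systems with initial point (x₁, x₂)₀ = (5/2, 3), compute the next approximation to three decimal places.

(0.844, 0.016)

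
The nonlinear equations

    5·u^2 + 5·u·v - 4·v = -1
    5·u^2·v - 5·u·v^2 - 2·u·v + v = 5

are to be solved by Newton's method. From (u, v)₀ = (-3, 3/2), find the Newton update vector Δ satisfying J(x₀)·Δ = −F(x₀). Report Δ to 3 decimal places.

At (-3, 3/2): F = (17.500, 106.750).
Jacobian J = [[10·u + 5·v, 5·u - 4], [10·u·v - 5·v^2 - 2·v, 5·u^2 - 10·u·v - 2·u + 1]].
At the point, J = [[-22.500, -19.000], [-59.250, 97.000]] (det J = -3308.250).
Solving J·Δ = −F gives Δ = (1.126, -0.413).

(1.126, -0.413)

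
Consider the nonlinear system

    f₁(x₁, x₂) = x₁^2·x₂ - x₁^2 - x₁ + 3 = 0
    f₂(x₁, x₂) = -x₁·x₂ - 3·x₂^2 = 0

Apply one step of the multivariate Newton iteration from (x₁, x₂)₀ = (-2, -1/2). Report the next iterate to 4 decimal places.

(-2.0870, -0.1413)

At (-2, -1/2): F = (-1.0000, -1.7500).
Jacobian J = [[2·x₁·x₂ - 2·x₁ - 1, x₁^2], [-x₂, -x₁ - 6·x₂]].
At the point, J = [[5.0000, 4.0000], [0.5000, 5.0000]] (det J = 23.0000).
Solving J·Δ = −F gives Δ = (-0.0870, 0.3587).
Then the next iterate is (x₁, x₂)₁ = (-2.0870, -0.1413).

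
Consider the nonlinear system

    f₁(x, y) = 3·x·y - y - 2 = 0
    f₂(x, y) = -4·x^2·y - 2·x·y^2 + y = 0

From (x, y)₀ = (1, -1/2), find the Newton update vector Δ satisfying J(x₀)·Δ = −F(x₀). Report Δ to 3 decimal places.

(0.182, 1.636)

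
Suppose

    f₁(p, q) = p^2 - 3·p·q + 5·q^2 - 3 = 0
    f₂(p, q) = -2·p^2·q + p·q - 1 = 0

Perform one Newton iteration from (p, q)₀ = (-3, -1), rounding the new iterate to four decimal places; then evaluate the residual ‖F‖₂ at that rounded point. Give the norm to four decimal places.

4.3236

At (-3, -1): F = (2.0000, 20.0000).
Jacobian J = [[2·p - 3·q, -3·p + 10·q], [-4·p·q + q, -2·p^2 + p]].
At the point, J = [[-3.0000, -1.0000], [-13.0000, -21.0000]] (det J = 50.0000).
Solving J·Δ = −F gives Δ = (0.4400, 0.6800).
Then the next iterate is (p, q)₁ = (-2.5600, -0.3200).
Re-evaluating at (-2.5600, -0.3200): F = (1.6080, 4.013504), so ‖F‖₂ = 4.3236.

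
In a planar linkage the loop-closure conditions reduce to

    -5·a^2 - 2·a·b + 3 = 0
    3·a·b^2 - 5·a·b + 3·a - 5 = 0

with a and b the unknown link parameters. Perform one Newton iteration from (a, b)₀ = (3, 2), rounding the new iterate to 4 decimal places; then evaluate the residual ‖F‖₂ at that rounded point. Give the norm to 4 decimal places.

At (3, 2): F = (-54.0000, 10.0000).
Jacobian J = [[-10·a - 2·b, -2·a], [3·b^2 - 5·b + 3, 6·a·b - 5·a]].
At the point, J = [[-34.0000, -6.0000], [5.0000, 21.0000]] (det J = -684.0000).
Solving J·Δ = −F gives Δ = (-1.5702, -0.1023).
Then the next iterate is (a, b)₁ = (1.4298, 1.8977).
Re-evaluating at (1.4298, 1.8977): F = (-12.648303, 1.170010), so ‖F‖₂ = 12.7023.

12.7023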